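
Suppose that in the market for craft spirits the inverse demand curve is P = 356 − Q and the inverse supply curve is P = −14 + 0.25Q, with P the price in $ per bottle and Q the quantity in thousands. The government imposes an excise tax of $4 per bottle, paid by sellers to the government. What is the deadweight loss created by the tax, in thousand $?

Rewrite in direct form: Qd = 356 − P and Qs = 4P + 56.
Before the tax: set 356 − P = 4P + 56 → P* = $60, Q* = 296.
With the tax collected from sellers, supply shifts: Qs = 4(P − 4) + 56.
New equilibrium: buyers pay $63.2, sellers receive $59.2, Q = 292.8. (Wedge: Pb − Ps = 4.)
Quantity falls by |ΔQ| = |296 − 292.8| = 3.2.
DWL = ½ · t · |ΔQ| = ½ · 4 · 3.2 = $6.4.

Deadweight loss = $6.4 thousand.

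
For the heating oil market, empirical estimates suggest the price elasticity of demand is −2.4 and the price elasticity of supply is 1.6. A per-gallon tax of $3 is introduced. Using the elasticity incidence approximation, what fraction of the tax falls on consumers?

Incidence ratio: consumers' share ≈ εs / (εs + |εd|) = 1.6 / (1.6 + 2.4) = 0.4.
Supply is the less elastic side, so consumers bear the smaller share.

Consumers' share ≈ 0.4.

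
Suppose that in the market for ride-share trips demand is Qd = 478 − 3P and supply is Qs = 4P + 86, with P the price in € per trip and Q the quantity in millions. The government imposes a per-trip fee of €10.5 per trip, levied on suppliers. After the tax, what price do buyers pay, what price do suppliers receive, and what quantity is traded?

Without the tax, 478 − 3P = 4P + 86 gives 7P = 392, so P* = €56 and Q* = 310.
With the tax collected from suppliers, supply shifts: Qs = 4(P − 10.5) + 86.
New equilibrium: buyers pay €62, suppliers receive €51.5, Q = 292. (Wedge: Pb − Ps = 10.5.)
The less price-elastic side of the market bears the larger share of a per-unit tax.

Buyers pay €62; suppliers receive €51.5; quantity = 292.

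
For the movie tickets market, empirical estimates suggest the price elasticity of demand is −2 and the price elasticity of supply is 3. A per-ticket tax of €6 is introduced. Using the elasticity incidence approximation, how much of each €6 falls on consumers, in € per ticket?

Consumers bear ≈ €3.6 per ticket.

Incidence ratio: consumers' share ≈ εs / (εs + |εd|) = 3 / (3 + 2) = 0.6.
So consumers bear ≈ 0.6 × €6 = €3.6; producers bear €2.4.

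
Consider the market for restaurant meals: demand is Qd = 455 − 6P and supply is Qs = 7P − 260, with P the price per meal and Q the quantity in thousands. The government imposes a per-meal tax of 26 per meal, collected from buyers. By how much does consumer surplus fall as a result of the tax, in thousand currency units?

Without the tax, 455 − 6P = 7P − 260 gives 13P = 715, so P* = 55 and Q* = 125.
With the tax collected from buyers, demand (in seller-price terms) shifts: Qd = 455 − 6(P + 26).
New equilibrium: buyers pay 69, producers receive 43, Q = 41. (Wedge: Pb − Ps = 26.)
ΔCS is the trapezoid between Q = 41 and Q = 125 of height 14: ½ · (125 + 41) · 14 = 1162.

Consumer surplus falls by 1162 thousand.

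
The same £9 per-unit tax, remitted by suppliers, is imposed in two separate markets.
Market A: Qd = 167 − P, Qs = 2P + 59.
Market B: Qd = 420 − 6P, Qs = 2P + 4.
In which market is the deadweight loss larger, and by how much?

Market B, by £33.75.

Market A: pre-tax P* = £36, Q* = 131; post-tax Q = 125; deadweight loss = £27.
Market B: pre-tax P* = £52, Q* = 108; post-tax Q = 94.5; deadweight loss = £60.75.
Difference: £27 vs £60.75 → market B is larger by £33.75.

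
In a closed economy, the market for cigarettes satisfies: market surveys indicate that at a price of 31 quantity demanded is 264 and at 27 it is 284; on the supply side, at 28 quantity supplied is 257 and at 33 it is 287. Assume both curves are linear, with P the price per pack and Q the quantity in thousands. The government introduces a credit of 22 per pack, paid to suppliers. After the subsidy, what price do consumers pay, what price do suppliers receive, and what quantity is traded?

Demand slope: (284 − 264)/(27 − 31) = -5, so Qd = 419 − 5P.
Supply slope: (287 − 257)/(33 − 28) = 6, so Qs = 6P + 89.
Without the subsidy, 419 − 5P = 6P + 89 gives 11P = 330, so P* = 30 and Q* = 269.
With a per-unit subsidy paid to suppliers, each receives P + 22 per unit sold, so supply becomes Qs = 6(P + 22) + 89.
Solving gives Q = 329 with consumers paying 18 and suppliers receiving 40 (the 22 wedge).

Consumers pay 18; suppliers receive 40; quantity = 329.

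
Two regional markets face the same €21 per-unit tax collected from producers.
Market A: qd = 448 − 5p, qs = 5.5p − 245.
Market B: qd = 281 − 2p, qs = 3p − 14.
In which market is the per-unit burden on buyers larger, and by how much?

Market B, by €1.6.

Market A: pre-tax p* = €66, q* = 118; post-tax q = 63; per-unit burden on buyers = €11.
Market B: pre-tax p* = €59, q* = 163; post-tax q = 137.8; per-unit burden on buyers = €12.6.
Difference: €11 vs €12.6 → market B is larger by €1.6.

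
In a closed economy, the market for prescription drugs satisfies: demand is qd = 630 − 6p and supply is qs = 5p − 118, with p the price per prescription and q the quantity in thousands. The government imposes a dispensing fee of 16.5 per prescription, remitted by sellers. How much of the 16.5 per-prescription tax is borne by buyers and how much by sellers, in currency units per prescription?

Without the tax, 630 − 6p = 5p − 118 gives 11p = 748, so p* = 68 and q* = 222.
With the tax collected from sellers, supply shifts: qs = 5(p − 16.5) − 118.
Solving gives q = 177 with buyers paying 75.5 and sellers receiving 59 (the 16.5 wedge).
Burden on buyers: 7.5; on sellers: 9. (They sum to 16.5.)
The less price-elastic side of the market bears the larger share of a per-unit tax.

Buyers bear 7.5 per prescription; sellers bear 9 per prescription.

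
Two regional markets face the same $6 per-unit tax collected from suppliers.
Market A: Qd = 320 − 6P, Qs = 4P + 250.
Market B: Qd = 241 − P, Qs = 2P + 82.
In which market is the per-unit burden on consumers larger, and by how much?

Market A: pre-tax P* = $7, Q* = 278; post-tax Q = 263.6; per-unit burden on consumers = $2.4.
Market B: pre-tax P* = $53, Q* = 188; post-tax Q = 184; per-unit burden on consumers = $4.
Difference: $2.4 vs $4 → market B is larger by $1.6.

Market B, by $1.6.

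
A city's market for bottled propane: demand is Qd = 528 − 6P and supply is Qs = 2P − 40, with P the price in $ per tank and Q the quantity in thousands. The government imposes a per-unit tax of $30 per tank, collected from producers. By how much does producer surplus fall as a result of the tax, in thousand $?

Producer surplus falls by $1788.75 thousand.

Without the tax, 528 − 6P = 2P − 40 gives 8P = 568, so P* = $71 and Q* = 102.
With the tax collected from producers, supply shifts: Qs = 2(P − 30) − 40.
New equilibrium: buyers pay $78.5, producers receive $48.5, Q = 57. (Wedge: Pb − Ps = 30.)
ΔPS is the trapezoid between Q = 57 and Q = 102 of height $22.5: ½ · (102 + 57) · 22.5 = $1788.75.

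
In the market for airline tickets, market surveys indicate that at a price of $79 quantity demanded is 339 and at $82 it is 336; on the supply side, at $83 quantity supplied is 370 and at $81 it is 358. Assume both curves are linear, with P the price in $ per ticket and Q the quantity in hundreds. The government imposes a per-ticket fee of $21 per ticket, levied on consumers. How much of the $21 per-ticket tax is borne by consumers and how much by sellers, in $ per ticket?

Consumers bear $18 per ticket; sellers bear $3 per ticket.

Demand slope: (336 − 339)/(82 − 79) = -1, so Qd = 418 − P.
Supply slope: (358 − 370)/(81 − 83) = 6, so Qs = 6P − 128.
Before the tax: set 418 − P = 6P − 128 → P* = $78, Q* = 340.
With the tax collected from consumers, demand (in seller-price terms) shifts: Qd = 418 − (P + 21).
New equilibrium: consumers pay $96, sellers receive $75, Q = 322. (Wedge: Pb − Ps = 21.)
Burden on consumers: $18; on sellers: $3. (They sum to $21.)
The less price-elastic side of the market bears the larger share of a per-unit tax.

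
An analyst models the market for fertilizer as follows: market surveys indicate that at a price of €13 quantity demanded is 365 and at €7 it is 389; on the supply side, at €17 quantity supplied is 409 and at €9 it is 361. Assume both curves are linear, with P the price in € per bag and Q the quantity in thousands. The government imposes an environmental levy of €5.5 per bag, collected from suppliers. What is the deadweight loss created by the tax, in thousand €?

Demand slope: (389 − 365)/(7 − 13) = -4, so Qd = 417 − 4P.
Supply slope: (361 − 409)/(9 − 17) = 6, so Qs = 6P + 307.
Before the tax: set 417 − 4P = 6P + 307 → P* = €11, Q* = 373.
With the tax collected from suppliers, supply shifts: Qs = 6(P − 5.5) + 307.
Solving gives Q = 359.8 with buyers paying €14.3 and suppliers receiving €8.8 (the €5.5 wedge).
Quantity falls by |ΔQ| = |373 − 359.8| = 13.2.
DWL = ½ · t · |ΔQ| = ½ · 5.5 · 13.2 = €36.3.

Deadweight loss = €36.3 thousand.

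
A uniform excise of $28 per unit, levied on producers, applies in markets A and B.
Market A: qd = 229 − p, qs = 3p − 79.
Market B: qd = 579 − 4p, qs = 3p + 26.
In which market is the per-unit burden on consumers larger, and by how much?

Market A: pre-tax p* = $77, q* = 152; post-tax q = 131; per-unit burden on consumers = $21.
Market B: pre-tax p* = $79, q* = 263; post-tax q = 215; per-unit burden on consumers = $12.
Difference: $21 vs $12 → market A is larger by $9.

Market A, by $9.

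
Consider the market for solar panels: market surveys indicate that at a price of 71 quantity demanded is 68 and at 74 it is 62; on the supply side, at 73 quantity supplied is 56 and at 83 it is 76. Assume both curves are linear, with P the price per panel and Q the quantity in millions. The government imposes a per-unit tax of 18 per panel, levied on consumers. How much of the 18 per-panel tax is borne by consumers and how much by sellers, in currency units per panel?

Consumers bear 9 per panel; sellers bear 9 per panel.

Demand slope: (62 − 68)/(74 − 71) = -2, so Qd = 210 − 2P.
Supply slope: (76 − 56)/(83 − 73) = 2, so Qs = 2P − 90.
Without the tax, 210 − 2P = 2P − 90 gives 4P = 300, so P* = 75 and Q* = 60.
With the tax collected from consumers, demand (in seller-price terms) shifts: Qd = 210 − 2(P + 18).
New equilibrium: consumers pay 84, sellers receive 66, Q = 42. (Wedge: Pb − Ps = 18.)
Burden on consumers: 9; on sellers: 9. (They sum to 18.)
The less price-elastic side of the market bears the larger share of a per-unit tax.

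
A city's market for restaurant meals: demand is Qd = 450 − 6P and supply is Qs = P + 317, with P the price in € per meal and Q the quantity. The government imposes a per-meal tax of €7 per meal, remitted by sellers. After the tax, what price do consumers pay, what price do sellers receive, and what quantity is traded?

Consumers pay €20; sellers receive €13; quantity = 330.

Without the tax, 450 − 6P = P + 317 gives 7P = 133, so P* = €19 and Q* = 336.
With the tax collected from sellers, supply shifts: Qs = (P − 7) + 317.
New equilibrium: consumers pay €20, sellers receive €13, Q = 330. (Wedge: Pb − Ps = 7.)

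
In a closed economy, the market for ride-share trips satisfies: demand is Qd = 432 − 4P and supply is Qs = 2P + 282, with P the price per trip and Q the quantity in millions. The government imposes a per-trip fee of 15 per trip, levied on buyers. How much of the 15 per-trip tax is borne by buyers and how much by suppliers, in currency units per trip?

Buyers bear 5 per trip; suppliers bear 10 per trip.

Before the tax: set 432 − 4P = 2P + 282 → P* = 25, Q* = 332.
With the tax collected from buyers, demand (in seller-price terms) shifts: Qd = 432 − 4(P + 15).
New equilibrium: buyers pay 30, suppliers receive 15, Q = 312. (Wedge: Pb − Ps = 15.)
Burden on buyers: 5; on suppliers: 10. (They sum to 15.)
The less price-elastic side of the market bears the larger share of a per-unit tax.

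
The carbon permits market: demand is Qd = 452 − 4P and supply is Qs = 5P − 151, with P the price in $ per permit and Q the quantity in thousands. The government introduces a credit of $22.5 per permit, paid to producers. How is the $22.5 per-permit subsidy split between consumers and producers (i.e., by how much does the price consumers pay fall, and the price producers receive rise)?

Before the subsidy: set 452 − 4P = 5P − 151 → P* = $67, Q* = 184.
With a per-unit subsidy paid to producers, each receives P + 22.5 per unit sold, so supply becomes Qs = 5(P + 22.5) − 151.
New equilibrium: consumers pay $54.5, producers receive $77, Q = 234. (Wedge: Pb − Ps = −22.5.)
Gain to consumers: $12.5; to producers: $10. (They sum to $22.5.)

Consumers gain $12.5 per permit; producers gain $10 per permit.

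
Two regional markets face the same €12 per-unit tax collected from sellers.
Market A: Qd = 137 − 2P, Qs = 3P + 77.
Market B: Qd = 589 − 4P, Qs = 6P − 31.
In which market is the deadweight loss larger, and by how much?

Market B, by €86.4.

Market A: pre-tax P* = €12, Q* = 113; post-tax Q = 98.6; deadweight loss = €86.4.
Market B: pre-tax P* = €62, Q* = 341; post-tax Q = 312.2; deadweight loss = €172.8.
Difference: €86.4 vs €172.8 → market B is larger by €86.4.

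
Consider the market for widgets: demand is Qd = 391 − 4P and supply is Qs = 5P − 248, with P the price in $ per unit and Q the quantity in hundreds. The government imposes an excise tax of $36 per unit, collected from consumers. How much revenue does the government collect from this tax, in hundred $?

Tax revenue = $972 hundred.

Before the tax: set 391 − 4P = 5P − 248 → P* = $71, Q* = 107.
With the tax collected from consumers, demand (in seller-price terms) shifts: Qd = 391 − 4(P + 36).
New equilibrium: consumers pay $91, suppliers receive $55, Q = 27. (Wedge: Pb − Ps = 36.)
Revenue = t · Q = 36 · 27 = $972.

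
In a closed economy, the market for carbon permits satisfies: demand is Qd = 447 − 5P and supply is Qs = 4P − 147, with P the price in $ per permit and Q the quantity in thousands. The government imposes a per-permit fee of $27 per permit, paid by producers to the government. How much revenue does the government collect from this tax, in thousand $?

Tax revenue = $1539 thousand.

Without the tax, 447 − 5P = 4P − 147 gives 9P = 594, so P* = $66 and Q* = 117.
With the tax collected from producers, supply shifts: Qs = 4(P − 27) − 147.
New equilibrium: buyers pay $78, producers receive $51, Q = 57. (Wedge: Pb − Ps = 27.)
Revenue = t · Q = 27 · 57 = $1539.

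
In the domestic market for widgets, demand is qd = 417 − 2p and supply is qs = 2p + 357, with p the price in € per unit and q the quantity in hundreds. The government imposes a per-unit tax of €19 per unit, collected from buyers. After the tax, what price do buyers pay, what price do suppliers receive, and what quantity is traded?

Buyers pay €24.5; suppliers receive €5.5; quantity = 368.

Before the tax: set 417 − 2p = 2p + 357 → p* = €15, q* = 387.
With the tax collected from buyers, demand (in seller-price terms) shifts: qd = 417 − 2(p + 19).
New equilibrium: buyers pay €24.5, suppliers receive €5.5, q = 368. (Wedge: pb − ps = 19.)
The less price-elastic side of the market bears the larger share of a per-unit tax.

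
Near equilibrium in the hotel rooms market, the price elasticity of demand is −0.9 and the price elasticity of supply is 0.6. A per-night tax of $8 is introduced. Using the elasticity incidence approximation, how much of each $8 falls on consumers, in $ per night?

Incidence ratio: consumers' share ≈ εs / (εs + |εd|) = 0.6 / (0.6 + 0.9) = 0.4.
So consumers bear ≈ 0.4 × $8 = $3.2; producers bear $4.8.

Consumers bear ≈ $3.2 per night.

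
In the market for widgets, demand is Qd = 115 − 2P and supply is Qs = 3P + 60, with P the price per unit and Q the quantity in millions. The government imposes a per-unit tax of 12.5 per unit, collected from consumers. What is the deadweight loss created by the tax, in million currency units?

Before the tax: set 115 − 2P = 3P + 60 → P* = 11, Q* = 93.
With the tax collected from consumers, demand (in seller-price terms) shifts: Qd = 115 − 2(P + 12.5).
New equilibrium: consumers pay 18.5, producers receive 6, Q = 78. (Wedge: Pb − Ps = 12.5.)
Quantity falls by |ΔQ| = |93 − 78| = 15.
DWL = ½ · t · |ΔQ| = ½ · 12.5 · 15 = 93.75.

Deadweight loss = 93.75 million.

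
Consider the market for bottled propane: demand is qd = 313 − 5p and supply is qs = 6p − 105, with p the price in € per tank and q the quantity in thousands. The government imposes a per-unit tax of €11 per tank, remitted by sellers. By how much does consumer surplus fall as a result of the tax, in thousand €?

Without the tax, 313 − 5p = 6p − 105 gives 11p = 418, so p* = €38 and q* = 123.
With the tax collected from sellers, supply shifts: qs = 6(p − 11) − 105.
New equilibrium: consumers pay €44, sellers receive €33, q = 93. (Wedge: pb − ps = 11.)
ΔCS is the trapezoid between Q = 93 and Q = 123 of height €6: ½ · (123 + 93) · 6 = €648.

Consumer surplus falls by €648 thousand.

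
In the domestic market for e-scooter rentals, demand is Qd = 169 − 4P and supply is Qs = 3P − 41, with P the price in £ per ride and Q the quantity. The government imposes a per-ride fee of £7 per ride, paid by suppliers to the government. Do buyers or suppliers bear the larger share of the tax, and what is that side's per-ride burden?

Without the tax, 169 − 4P = 3P − 41 gives 7P = 210, so P* = £30 and Q* = 49.
With the tax collected from suppliers, supply shifts: Qs = 3(P − 7) − 41.
New equilibrium: buyers pay £33, suppliers receive £26, Q = 37. (Wedge: Pb − Ps = 7.)
Per-ride burden: buyers £3, suppliers £4.
Suppliers take the larger share because supply is less price-elastic here (demand slope 4 vs supply slope 3).
The less price-elastic side of the market bears the larger share of a per-unit tax.

Suppliers bear the larger share: £4 per ride.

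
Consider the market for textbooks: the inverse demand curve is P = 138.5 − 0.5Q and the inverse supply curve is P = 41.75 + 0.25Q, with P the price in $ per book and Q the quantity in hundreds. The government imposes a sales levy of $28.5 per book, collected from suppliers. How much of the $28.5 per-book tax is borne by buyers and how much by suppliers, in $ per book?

Buyers bear $19 per book; suppliers bear $9.5 per book.

Rewrite in direct form: Qd = 277 − 2P and Qs = 4P − 167.
Before the tax: set 277 − 2P = 4P − 167 → P* = $74, Q* = 129.
With the tax collected from suppliers, supply shifts: Qs = 4(P − 28.5) − 167.
New equilibrium: buyers pay $93, suppliers receive $64.5, Q = 91. (Wedge: Pb − Ps = 28.5.)
Burden on buyers: $19; on suppliers: $9.5. (They sum to $28.5.)
The less price-elastic side of the market bears the larger share of a per-unit tax.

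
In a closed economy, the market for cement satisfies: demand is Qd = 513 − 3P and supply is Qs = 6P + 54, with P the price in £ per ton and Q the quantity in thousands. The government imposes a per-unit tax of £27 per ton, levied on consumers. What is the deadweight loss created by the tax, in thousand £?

Deadweight loss = £729 thousand.

Without the tax, 513 − 3P = 6P + 54 gives 9P = 459, so P* = £51 and Q* = 360.
With the tax collected from consumers, demand (in seller-price terms) shifts: Qd = 513 − 3(P + 27).
Solving gives Q = 306 with consumers paying £69 and suppliers receiving £42 (the £27 wedge).
Quantity falls by |ΔQ| = |360 − 306| = 54.
DWL = ½ · t · |ΔQ| = ½ · 27 · 54 = £729.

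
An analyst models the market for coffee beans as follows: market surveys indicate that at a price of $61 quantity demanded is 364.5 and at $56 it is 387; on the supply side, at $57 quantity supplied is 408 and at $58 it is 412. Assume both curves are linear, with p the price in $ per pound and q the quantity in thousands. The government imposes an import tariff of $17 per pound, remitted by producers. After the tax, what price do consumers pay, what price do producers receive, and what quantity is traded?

Demand slope: (387 − 364.5)/(56 − 61) = -4.5, so qd = 639 − 4.5p.
Supply slope: (412 − 408)/(58 − 57) = 4, so qs = 4p + 180.
Without the tax, 639 − 4.5p = 4p + 180 gives 8.5p = 459, so p* = $54 and q* = 396.
With the tax collected from producers, supply shifts: qs = 4(p − 17) + 180.
Solving gives q = 360 with consumers paying $62 and producers receiving $45 (the $17 wedge).
The less price-elastic side of the market bears the larger share of a per-unit tax.

Consumers pay $62; producers receive $45; quantity = 360.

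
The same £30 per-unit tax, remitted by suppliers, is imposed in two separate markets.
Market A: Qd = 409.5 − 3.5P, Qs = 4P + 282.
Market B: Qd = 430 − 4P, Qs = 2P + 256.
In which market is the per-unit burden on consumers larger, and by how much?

Market A: pre-tax P* = £17, Q* = 350; post-tax Q = 294; per-unit burden on consumers = £16.
Market B: pre-tax P* = £29, Q* = 314; post-tax Q = 274; per-unit burden on consumers = £10.
Difference: £16 vs £10 → market A is larger by £6.

Market A, by £6.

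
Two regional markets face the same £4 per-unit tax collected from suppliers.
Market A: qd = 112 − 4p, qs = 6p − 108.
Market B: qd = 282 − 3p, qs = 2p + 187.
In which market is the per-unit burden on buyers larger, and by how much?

Market A, by £0.8.

Market A: pre-tax p* = £22, q* = 24; post-tax q = 14.4; per-unit burden on buyers = £2.4.
Market B: pre-tax p* = £19, q* = 225; post-tax q = 220.2; per-unit burden on buyers = £1.6.
Difference: £2.4 vs £1.6 → market A is larger by £0.8.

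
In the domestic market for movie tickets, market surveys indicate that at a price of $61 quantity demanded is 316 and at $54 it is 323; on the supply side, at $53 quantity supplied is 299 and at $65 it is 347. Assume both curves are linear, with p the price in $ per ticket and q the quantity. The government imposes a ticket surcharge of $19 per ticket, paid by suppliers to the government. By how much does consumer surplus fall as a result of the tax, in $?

Consumer surplus falls by $4733.28.

Demand slope: (323 − 316)/(54 − 61) = -1, so qd = 377 − p.
Supply slope: (347 − 299)/(65 − 53) = 4, so qs = 4p + 87.
Without the tax, 377 − p = 4p + 87 gives 5p = 290, so p* = $58 and q* = 319.
With the tax collected from suppliers, supply shifts: qs = 4(p − 19) + 87.
Solving gives q = 303.8 with consumers paying $73.2 and suppliers receiving $54.2 (the $19 wedge).
ΔCS is the trapezoid between Q = 303.8 and Q = 319 of height $15.2: ½ · (319 + 303.8) · 15.2 = $4733.28.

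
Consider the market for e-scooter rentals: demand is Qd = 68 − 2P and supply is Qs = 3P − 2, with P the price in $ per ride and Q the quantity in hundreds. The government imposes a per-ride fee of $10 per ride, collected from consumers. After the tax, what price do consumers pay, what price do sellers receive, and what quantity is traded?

Consumers pay $20; sellers receive $10; quantity = 28.

Before the tax: set 68 − 2P = 3P − 2 → P* = $14, Q* = 40.
With the tax collected from consumers, demand (in seller-price terms) shifts: Qd = 68 − 2(P + 10).
New equilibrium: consumers pay $20, sellers receive $10, Q = 28. (Wedge: Pb − Ps = 10.)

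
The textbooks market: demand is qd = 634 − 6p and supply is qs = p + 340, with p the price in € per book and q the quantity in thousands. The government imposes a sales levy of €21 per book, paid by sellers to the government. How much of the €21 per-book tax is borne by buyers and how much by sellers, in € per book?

Before the tax: set 634 − 6p = p + 340 → p* = €42, q* = 382.
With the tax collected from sellers, supply shifts: qs = (p − 21) + 340.
New equilibrium: buyers pay €45, sellers receive €24, q = 364. (Wedge: pb − ps = 21.)
Burden on buyers: €3; on sellers: €18. (They sum to €21.)
The less price-elastic side of the market bears the larger share of a per-unit tax.

Buyers bear €3 per book; sellers bear €18 per book.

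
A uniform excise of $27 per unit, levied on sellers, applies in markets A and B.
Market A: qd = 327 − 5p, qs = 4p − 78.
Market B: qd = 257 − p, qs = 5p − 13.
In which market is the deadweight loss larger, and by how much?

Market A, by $506.25.

Market A: pre-tax p* = $45, q* = 102; post-tax q = 42; deadweight loss = $810.
Market B: pre-tax p* = $45, q* = 212; post-tax q = 189.5; deadweight loss = $303.75.
Difference: $810 vs $303.75 → market A is larger by $506.25.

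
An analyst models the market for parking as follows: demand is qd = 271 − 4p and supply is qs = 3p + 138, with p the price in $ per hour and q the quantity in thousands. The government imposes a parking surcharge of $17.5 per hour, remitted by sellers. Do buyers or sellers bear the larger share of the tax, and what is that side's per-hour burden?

Without the tax, 271 − 4p = 3p + 138 gives 7p = 133, so p* = $19 and q* = 195.
With the tax collected from sellers, supply shifts: qs = 3(p − 17.5) + 138.
New equilibrium: buyers pay $26.5, sellers receive $9, q = 165. (Wedge: pb − ps = 17.5.)
Per-hour burden: buyers $7.5, sellers $10.
Sellers take the larger share because supply is less price-elastic here (demand slope 4 vs supply slope 3).

Sellers bear the larger share: $10 per hour.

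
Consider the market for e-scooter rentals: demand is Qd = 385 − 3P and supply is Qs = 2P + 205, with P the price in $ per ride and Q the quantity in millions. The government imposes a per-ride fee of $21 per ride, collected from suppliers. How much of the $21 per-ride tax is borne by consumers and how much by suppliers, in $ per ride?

Consumers bear $8.4 per ride; suppliers bear $12.6 per ride.

Before the tax: set 385 − 3P = 2P + 205 → P* = $36, Q* = 277.
With the tax collected from suppliers, supply shifts: Qs = 2(P − 21) + 205.
New equilibrium: consumers pay $44.4, suppliers receive $23.4, Q = 251.8. (Wedge: Pb − Ps = 21.)
Burden on consumers: $8.4; on suppliers: $12.6. (They sum to $21.)
The less price-elastic side of the market bears the larger share of a per-unit tax.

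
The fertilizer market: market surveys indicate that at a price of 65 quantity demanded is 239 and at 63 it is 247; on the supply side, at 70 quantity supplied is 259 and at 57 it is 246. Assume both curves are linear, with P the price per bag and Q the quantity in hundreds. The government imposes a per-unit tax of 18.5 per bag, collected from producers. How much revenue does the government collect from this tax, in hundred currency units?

Demand slope: (247 − 239)/(63 − 65) = -4, so Qd = 499 − 4P.
Supply slope: (246 − 259)/(57 − 70) = 1, so Qs = P + 189.
Without the tax, 499 − 4P = P + 189 gives 5P = 310, so P* = 62 and Q* = 251.
With the tax collected from producers, supply shifts: Qs = (P − 18.5) + 189.
New equilibrium: consumers pay 65.7, producers receive 47.2, Q = 236.2. (Wedge: Pb − Ps = 18.5.)
Revenue = t · Q = 18.5 · 236.2 = 4369.7.

Tax revenue = 4369.7 hundred.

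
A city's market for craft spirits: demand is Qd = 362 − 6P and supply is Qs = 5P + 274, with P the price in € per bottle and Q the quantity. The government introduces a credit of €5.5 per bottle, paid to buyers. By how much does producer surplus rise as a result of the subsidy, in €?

Before the subsidy: set 362 − 6P = 5P + 274 → P* = €8, Q* = 314.
With a per-unit subsidy paid to buyers, each effectively pays P − 5.5, so demand becomes Qd = 362 − 6(P − 5.5).
Solving gives Q = 329 with buyers paying €5.5 and producers receiving €11 (the €5.5 wedge).
ΔPS is the trapezoid between Q = 329 and Q = 314 of height €3: ½ · (314 + 329) · 3 = €964.5.

Producer surplus rises by €964.5.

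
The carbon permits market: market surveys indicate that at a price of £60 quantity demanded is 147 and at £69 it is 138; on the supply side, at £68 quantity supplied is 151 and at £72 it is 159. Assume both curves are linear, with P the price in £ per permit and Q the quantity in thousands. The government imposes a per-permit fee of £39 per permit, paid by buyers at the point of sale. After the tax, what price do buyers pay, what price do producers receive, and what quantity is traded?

Demand slope: (138 − 147)/(69 − 60) = -1, so Qd = 207 − P.
Supply slope: (159 − 151)/(72 − 68) = 2, so Qs = 2P + 15.
Without the tax, 207 − P = 2P + 15 gives 3P = 192, so P* = £64 and Q* = 143.
With the tax collected from buyers, demand (in seller-price terms) shifts: Qd = 207 − (P + 39).
New equilibrium: buyers pay £90, producers receive £51, Q = 117. (Wedge: Pb − Ps = 39.)
The less price-elastic side of the market bears the larger share of a per-unit tax.

Buyers pay £90; producers receive £51; quantity = 117.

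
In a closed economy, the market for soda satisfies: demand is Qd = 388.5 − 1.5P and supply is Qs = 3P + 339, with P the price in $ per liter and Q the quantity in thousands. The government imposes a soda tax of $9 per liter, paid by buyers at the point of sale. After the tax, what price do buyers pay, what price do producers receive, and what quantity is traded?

Buyers pay $17; producers receive $8; quantity = 363.

Before the tax: set 388.5 − 1.5P = 3P + 339 → P* = $11, Q* = 372.
With the tax collected from buyers, demand (in seller-price terms) shifts: Qd = 388.5 − 1.5(P + 9).
Solving gives Q = 363 with buyers paying $17 and producers receiving $8 (the $9 wedge).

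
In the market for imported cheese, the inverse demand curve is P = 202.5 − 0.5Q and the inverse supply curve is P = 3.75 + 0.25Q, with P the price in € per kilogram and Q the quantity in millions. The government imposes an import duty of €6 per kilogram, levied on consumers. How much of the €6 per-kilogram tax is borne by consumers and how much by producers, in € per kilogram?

Inverting to Q(P) form: Qd = 405 − 2P; Qs = 4P − 15.
Before the tax: set 405 − 2P = 4P − 15 → P* = €70, Q* = 265.
With the tax collected from consumers, demand (in seller-price terms) shifts: Qd = 405 − 2(P + 6).
Solving gives Q = 257 with consumers paying €74 and producers receiving €68 (the €6 wedge).
Burden on consumers: €4; on producers: €2. (They sum to €6.)

Consumers bear €4 per kilogram; producers bear €2 per kilogram.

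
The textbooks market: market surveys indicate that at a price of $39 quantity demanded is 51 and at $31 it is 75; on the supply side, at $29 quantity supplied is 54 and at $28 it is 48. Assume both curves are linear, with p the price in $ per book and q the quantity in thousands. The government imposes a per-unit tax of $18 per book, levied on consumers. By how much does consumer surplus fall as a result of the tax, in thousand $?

Consumer surplus falls by $648 thousand.

Demand slope: (75 − 51)/(31 − 39) = -3, so qd = 168 − 3p.
Supply slope: (48 − 54)/(28 − 29) = 6, so qs = 6p − 120.
Before the tax: set 168 − 3p = 6p − 120 → p* = $32, q* = 72.
With the tax collected from consumers, demand (in seller-price terms) shifts: qd = 168 − 3(p + 18).
New equilibrium: consumers pay $44, producers receive $26, q = 36. (Wedge: pb − ps = 18.)
ΔCS is the trapezoid between Q = 36 and Q = 72 of height $12: ½ · (72 + 36) · 12 = $648.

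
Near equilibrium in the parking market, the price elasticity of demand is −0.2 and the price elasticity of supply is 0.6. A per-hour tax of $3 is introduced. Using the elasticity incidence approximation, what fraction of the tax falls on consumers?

Incidence ratio: consumers' share ≈ εs / (εs + |εd|) = 0.6 / (0.6 + 0.2) = 0.75.
Supply is the more elastic side, so consumers bear the larger share.

Consumers' share ≈ 0.75.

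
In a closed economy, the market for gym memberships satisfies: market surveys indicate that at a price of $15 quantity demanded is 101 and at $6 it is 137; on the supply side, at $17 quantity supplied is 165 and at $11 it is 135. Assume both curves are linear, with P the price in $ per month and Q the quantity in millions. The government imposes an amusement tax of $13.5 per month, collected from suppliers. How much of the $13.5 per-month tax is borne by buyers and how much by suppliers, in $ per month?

Demand slope: (137 − 101)/(6 − 15) = -4, so Qd = 161 − 4P.
Supply slope: (135 − 165)/(11 − 17) = 5, so Qs = 5P + 80.
Before the tax: set 161 − 4P = 5P + 80 → P* = $9, Q* = 125.
With the tax collected from suppliers, supply shifts: Qs = 5(P − 13.5) + 80.
Solving gives Q = 95 with buyers paying $16.5 and suppliers receiving $3 (the $13.5 wedge).
Burden on buyers: $7.5; on suppliers: $6. (They sum to $13.5.)
The less price-elastic side of the market bears the larger share of a per-unit tax.

Buyers bear $7.5 per month; suppliers bear $6 per month.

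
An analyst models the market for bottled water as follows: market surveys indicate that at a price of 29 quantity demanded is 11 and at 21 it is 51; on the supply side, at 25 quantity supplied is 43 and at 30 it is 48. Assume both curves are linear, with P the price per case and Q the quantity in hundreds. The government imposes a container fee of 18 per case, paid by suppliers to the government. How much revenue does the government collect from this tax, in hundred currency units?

Tax revenue = 468 hundred.

Demand slope: (51 − 11)/(21 − 29) = -5, so Qd = 156 − 5P.
Supply slope: (48 − 43)/(30 − 25) = 1, so Qs = P + 18.
Without the tax, 156 − 5P = P + 18 gives 6P = 138, so P* = 23 and Q* = 41.
With the tax collected from suppliers, supply shifts: Qs = (P − 18) + 18.
New equilibrium: buyers pay 26, suppliers receive 8, Q = 26. (Wedge: Pb − Ps = 18.)
Revenue = t · Q = 18 · 26 = 468.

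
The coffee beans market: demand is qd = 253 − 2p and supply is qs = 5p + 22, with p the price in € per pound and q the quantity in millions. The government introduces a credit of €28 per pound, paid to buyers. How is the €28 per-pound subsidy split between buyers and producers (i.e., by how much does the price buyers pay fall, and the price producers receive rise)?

Buyers gain €20 per pound; producers gain €8 per pound.

Without the subsidy, 253 − 2p = 5p + 22 gives 7p = 231, so p* = €33 and q* = 187.
With a per-unit subsidy paid to buyers, each effectively pays p − 28, so demand becomes qd = 253 − 2(p − 28).
Solving gives q = 227 with buyers paying €13 and producers receiving €41 (the €28 wedge).
Gain to buyers: €20; to producers: €8. (They sum to €28.)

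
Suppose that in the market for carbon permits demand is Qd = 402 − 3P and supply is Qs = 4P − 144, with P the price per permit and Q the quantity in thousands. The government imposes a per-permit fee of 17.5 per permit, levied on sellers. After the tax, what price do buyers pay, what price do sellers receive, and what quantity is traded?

Buyers pay 88; sellers receive 70.5; quantity = 138.

Before the tax: set 402 − 3P = 4P − 144 → P* = 78, Q* = 168.
With the tax collected from sellers, supply shifts: Qs = 4(P − 17.5) − 144.
New equilibrium: buyers pay 88, sellers receive 70.5, Q = 138. (Wedge: Pb − Ps = 17.5.)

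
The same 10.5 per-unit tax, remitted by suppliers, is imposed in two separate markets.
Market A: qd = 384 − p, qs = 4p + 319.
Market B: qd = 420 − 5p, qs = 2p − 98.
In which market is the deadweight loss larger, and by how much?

Market B, by 34.65.

Market A: pre-tax p* = 13, q* = 371; post-tax q = 362.6; deadweight loss = 44.1.
Market B: pre-tax p* = 74, q* = 50; post-tax q = 35; deadweight loss = 78.75.
Difference: 44.1 vs 78.75 → market B is larger by 34.65.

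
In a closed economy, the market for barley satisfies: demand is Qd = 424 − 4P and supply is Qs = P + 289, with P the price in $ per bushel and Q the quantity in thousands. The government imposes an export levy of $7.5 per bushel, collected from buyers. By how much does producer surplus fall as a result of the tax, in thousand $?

Before the tax: set 424 − 4P = P + 289 → P* = $27, Q* = 316.
With the tax collected from buyers, demand (in seller-price terms) shifts: Qd = 424 − 4(P + 7.5).
Solving gives Q = 310 with buyers paying $28.5 and suppliers receiving $21 (the $7.5 wedge).
ΔPS is the trapezoid between Q = 310 and Q = 316 of height $6: ½ · (316 + 310) · 6 = $1878.

Producer surplus falls by $1878 thousand.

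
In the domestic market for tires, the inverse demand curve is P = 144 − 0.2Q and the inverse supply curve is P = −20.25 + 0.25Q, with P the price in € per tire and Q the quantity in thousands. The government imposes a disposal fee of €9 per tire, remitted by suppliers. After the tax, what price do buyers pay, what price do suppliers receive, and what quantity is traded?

Inverting to Q(P) form: Qd = 720 − 5P; Qs = 4P + 81.
Without the tax, 720 − 5P = 4P + 81 gives 9P = 639, so P* = €71 and Q* = 365.
With the tax collected from suppliers, supply shifts: Qs = 4(P − 9) + 81.
Solving gives Q = 345 with buyers paying €75 and suppliers receiving €66 (the €9 wedge).
The less price-elastic side of the market bears the larger share of a per-unit tax.

Buyers pay €75; suppliers receive €66; quantity = 345.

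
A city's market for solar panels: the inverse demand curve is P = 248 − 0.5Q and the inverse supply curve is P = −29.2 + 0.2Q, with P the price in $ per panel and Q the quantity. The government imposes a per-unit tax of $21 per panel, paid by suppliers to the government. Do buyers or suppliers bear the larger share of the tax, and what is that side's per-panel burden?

Buyers bear the larger share: $15 per panel.

Rewrite in direct form: Qd = 496 − 2P and Qs = 5P + 146.
Before the tax: set 496 − 2P = 5P + 146 → P* = $50, Q* = 396.
With the tax collected from suppliers, supply shifts: Qs = 5(P − 21) + 146.
Solving gives Q = 366 with buyers paying $65 and suppliers receiving $44 (the $21 wedge).
Per-panel burden: buyers $15, suppliers $6.
Buyers take the larger share because demand is less price-elastic here (demand slope 2 vs supply slope 5).
The less price-elastic side of the market bears the larger share of a per-unit tax.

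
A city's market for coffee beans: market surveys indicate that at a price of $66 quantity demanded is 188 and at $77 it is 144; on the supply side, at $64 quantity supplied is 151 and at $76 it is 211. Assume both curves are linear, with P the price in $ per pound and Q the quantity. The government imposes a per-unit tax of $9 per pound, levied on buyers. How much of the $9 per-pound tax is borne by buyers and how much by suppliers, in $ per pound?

Demand slope: (144 − 188)/(77 − 66) = -4, so Qd = 452 − 4P.
Supply slope: (211 − 151)/(76 − 64) = 5, so Qs = 5P − 169.
Before the tax: set 452 − 4P = 5P − 169 → P* = $69, Q* = 176.
With the tax collected from buyers, demand (in seller-price terms) shifts: Qd = 452 − 4(P + 9).
Solving gives Q = 156 with buyers paying $74 and suppliers receiving $65 (the $9 wedge).
Burden on buyers: $5; on suppliers: $4. (They sum to $9.)
The less price-elastic side of the market bears the larger share of a per-unit tax.

Buyers bear $5 per pound; suppliers bear $4 per pound.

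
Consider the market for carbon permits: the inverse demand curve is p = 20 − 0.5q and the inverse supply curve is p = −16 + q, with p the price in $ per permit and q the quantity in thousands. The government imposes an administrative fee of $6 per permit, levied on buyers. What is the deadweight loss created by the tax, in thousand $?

Deadweight loss = $12 thousand.

Inverting to q(p) form: qd = 40 − 2p; qs = p + 16.
Before the tax: set 40 − 2p = p + 16 → p* = $8, q* = 24.
With the tax collected from buyers, demand (in seller-price terms) shifts: qd = 40 − 2(p + 6).
New equilibrium: buyers pay $10, producers receive $4, q = 20. (Wedge: pb − ps = 6.)
Quantity falls by |ΔQ| = |24 − 20| = 4.
DWL = ½ · t · |ΔQ| = ½ · 6 · 4 = $12.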